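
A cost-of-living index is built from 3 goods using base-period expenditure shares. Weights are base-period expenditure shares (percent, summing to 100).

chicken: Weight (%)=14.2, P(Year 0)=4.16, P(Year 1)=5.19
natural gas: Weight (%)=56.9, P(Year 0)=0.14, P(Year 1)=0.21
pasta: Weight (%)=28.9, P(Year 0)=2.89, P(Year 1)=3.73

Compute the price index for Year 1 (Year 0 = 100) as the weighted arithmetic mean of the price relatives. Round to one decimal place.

140.4

chicken: 14.2 × (5.19/4.16) = 14.2 × 1.247596 = 17.7159
natural gas: 56.9 × (0.21/0.14) = 56.9 × 1.500000 = 85.3500
pasta: 28.9 × (3.73/2.89) = 28.9 × 1.290657 = 37.3000
Index = Σ wᵢ·(p₁ᵢ/p₀ᵢ) = 17.7159 + 85.3500 + 37.3000 = 140.3659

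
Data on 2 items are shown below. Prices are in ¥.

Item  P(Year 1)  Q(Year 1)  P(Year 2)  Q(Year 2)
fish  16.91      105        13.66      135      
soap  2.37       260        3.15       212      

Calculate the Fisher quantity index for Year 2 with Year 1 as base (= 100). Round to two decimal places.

Laspeyres component (base-period weights):
ΣP(Year 1)Q(Year 2) = 16.91×135 + 2.37×212 = 2282.85 + 502.44 = 2785.29
ΣP(Year 1)Q(Year 1) = 16.91×105 + 2.37×260 = 1775.55 + 616.2 = 2391.75
L = 2785.29 / 2391.75 × 100 = 116.4541
Paasche component (current-period weights):
ΣP(Year 2)Q(Year 2) = 13.66×135 + 3.15×212 = 1844.1 + 667.8 = 2511.9
ΣP(Year 2)Q(Year 1) = 13.66×105 + 3.15×260 = 1434.3 + 819 = 2253.3
P = 2511.9 / 2253.3 × 100 = 111.4765
Fisher = √(L × P) = √(116.4541 × 111.4765) = 113.9381

113.94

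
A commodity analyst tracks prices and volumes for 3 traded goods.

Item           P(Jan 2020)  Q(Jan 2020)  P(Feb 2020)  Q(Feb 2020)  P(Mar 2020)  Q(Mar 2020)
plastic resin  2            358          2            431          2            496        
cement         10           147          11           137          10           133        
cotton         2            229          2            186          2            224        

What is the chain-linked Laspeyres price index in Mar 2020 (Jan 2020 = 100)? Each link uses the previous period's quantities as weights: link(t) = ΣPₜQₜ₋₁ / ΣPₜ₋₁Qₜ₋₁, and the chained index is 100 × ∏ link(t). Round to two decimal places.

100.28

Link Jan 2020→Feb 2020:
ΣP(Feb 2020)Q(Jan 2020) = 2×358 + 11×147 + 2×229 = 716 + 1617 + 458 = 2791
ΣP(Jan 2020)Q(Jan 2020) = 2×358 + 10×147 + 2×229 = 716 + 1470 + 458 = 2644
link = 2791/2644 = 1.055598
Link Feb 2020→Mar 2020:
ΣP(Mar 2020)Q(Feb 2020) = 2×431 + 10×137 + 2×186 = 862 + 1370 + 372 = 2604
ΣP(Feb 2020)Q(Feb 2020) = 2×431 + 11×137 + 2×186 = 862 + 1507 + 372 = 2741
link = 2604/2741 = 0.950018
Chained index = 100 × 1.055598 × 0.950018 = 100.2837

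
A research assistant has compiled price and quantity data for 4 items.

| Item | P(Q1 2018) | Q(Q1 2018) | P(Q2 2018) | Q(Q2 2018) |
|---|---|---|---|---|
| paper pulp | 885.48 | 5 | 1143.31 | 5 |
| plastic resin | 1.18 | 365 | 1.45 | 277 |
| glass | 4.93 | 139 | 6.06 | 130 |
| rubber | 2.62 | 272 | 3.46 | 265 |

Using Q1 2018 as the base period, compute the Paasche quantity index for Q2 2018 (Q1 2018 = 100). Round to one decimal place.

Paasche quantity index uses current-period prices as weights.
ΣP(Q2 2018)·Q(Q2 2018) = 1143.31×5 + 1.45×277 + 6.06×130 + 3.46×265 = 5716.55 + 401.65 + 787.8 + 916.9 = 7822.9
ΣP(Q2 2018)·Q(Q1 2018) = 1143.31×5 + 1.45×365 + 6.06×139 + 3.46×272 = 5716.55 + 529.25 + 842.34 + 941.12 = 8029.26
Index = 7822.9 / 8029.26 × 100 = 97.4299

97.4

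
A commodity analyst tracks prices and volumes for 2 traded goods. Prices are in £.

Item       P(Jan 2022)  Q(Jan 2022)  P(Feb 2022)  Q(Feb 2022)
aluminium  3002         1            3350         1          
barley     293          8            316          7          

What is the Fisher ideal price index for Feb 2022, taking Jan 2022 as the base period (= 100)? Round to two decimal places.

110.01

Laspeyres component (base-period weights):
ΣP(Feb 2022)Q(Jan 2022) = 3350×1 + 316×8 = 3350 + 2528 = 5878
ΣP(Jan 2022)Q(Jan 2022) = 3002×1 + 293×8 = 3002 + 2344 = 5346
L = 5878 / 5346 × 100 = 109.9514
Paasche component (current-period weights):
ΣP(Feb 2022)Q(Feb 2022) = 3350×1 + 316×7 = 3350 + 2212 = 5562
ΣP(Jan 2022)Q(Feb 2022) = 3002×1 + 293×7 = 3002 + 2051 = 5053
P = 5562 / 5053 × 100 = 110.0732
Fisher = √(L × P) = √(109.9514 × 110.0732) = 110.0123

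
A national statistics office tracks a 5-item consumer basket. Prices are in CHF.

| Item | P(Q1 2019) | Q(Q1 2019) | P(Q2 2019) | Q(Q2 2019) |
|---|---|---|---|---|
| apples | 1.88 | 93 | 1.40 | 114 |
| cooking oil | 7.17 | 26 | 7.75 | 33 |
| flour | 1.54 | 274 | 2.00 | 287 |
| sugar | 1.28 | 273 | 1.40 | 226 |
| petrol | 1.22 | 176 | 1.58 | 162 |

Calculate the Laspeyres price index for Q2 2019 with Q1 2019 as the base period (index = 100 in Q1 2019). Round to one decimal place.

114.3

Laspeyres price index uses base-period quantities as weights.
ΣP(Q2 2019)·Q(Q1 2019) = 1.40×93 + 7.75×26 + 2.00×274 + 1.40×273 + 1.58×176 = 130.2 + 201.5 + 548 + 382.2 + 278.08 = 1539.98
ΣP(Q1 2019)·Q(Q1 2019) = 1.88×93 + 7.17×26 + 1.54×274 + 1.28×273 + 1.22×176 = 174.84 + 186.42 + 421.96 + 349.44 + 214.72 = 1347.38
Index = 1539.98 / 1347.38 × 100 = 114.2944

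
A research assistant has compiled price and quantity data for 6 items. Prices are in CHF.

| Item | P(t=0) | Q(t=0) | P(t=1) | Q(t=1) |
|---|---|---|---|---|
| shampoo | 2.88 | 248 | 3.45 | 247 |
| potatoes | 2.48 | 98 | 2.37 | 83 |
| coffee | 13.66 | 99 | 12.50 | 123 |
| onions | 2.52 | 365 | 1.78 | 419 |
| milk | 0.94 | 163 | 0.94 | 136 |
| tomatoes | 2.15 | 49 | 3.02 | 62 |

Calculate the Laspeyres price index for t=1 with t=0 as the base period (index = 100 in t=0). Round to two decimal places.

93.93

Laspeyres price index uses base-period quantities as weights.
ΣP(t=1)·Q(t=0) = 3.45×248 + 2.37×98 + 12.50×99 + 1.78×365 + 0.94×163 + 3.02×49 = 855.6 + 232.26 + 1237.5 + 649.7 + 153.22 + 147.98 = 3276.26
ΣP(t=0)·Q(t=0) = 2.88×248 + 2.48×98 + 13.66×99 + 2.52×365 + 0.94×163 + 2.15×49 = 714.24 + 243.04 + 1352.34 + 919.8 + 153.22 + 105.35 = 3487.99
Index = 3276.26 / 3487.99 × 100 = 93.9297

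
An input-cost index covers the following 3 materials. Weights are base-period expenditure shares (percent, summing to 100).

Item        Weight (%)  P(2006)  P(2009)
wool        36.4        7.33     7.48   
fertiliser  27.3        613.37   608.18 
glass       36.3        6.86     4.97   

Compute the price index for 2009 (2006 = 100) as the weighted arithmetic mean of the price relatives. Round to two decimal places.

90.51

wool: 36.4 × (7.48/7.33) = 36.4 × 1.020464 = 37.1449
fertiliser: 27.3 × (608.18/613.37) = 27.3 × 0.991539 = 27.0690
glass: 36.3 × (4.97/6.86) = 36.3 × 0.724490 = 26.2990
Index = Σ wᵢ·(p₁ᵢ/p₀ᵢ) = 37.1449 + 27.0690 + 26.2990 = 90.5129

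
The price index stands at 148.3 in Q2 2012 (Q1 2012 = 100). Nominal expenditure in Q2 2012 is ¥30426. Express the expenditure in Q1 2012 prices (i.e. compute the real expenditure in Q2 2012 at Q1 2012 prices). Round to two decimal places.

20516.52

Real = Nominal ÷ (Index/100) = 30426 ÷ (148.3/100)
     = 30426 ÷ 1.483 = 20516.5206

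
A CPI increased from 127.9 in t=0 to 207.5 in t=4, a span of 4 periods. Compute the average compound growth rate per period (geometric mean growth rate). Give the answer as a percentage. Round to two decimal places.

12.86%

Growth factor = (207.5/127.9)^(1/4) = (1.622361)^(1/4) = 1.128592
Growth rate = 1.128592 − 1 = 0.128592 = 12.8592%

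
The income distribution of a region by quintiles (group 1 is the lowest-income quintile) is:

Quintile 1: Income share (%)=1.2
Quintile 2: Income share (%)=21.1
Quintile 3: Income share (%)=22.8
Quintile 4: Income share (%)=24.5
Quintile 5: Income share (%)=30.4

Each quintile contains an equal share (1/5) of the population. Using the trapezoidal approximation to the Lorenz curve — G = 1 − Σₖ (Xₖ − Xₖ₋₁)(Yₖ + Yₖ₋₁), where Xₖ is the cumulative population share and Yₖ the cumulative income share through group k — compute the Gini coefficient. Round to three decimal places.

Cumulative income shares Yₖ: 0.0120, 0.2230, 0.4510, 0.6960, 1.0000
Σ (Xₖ−Xₖ₋₁)(Yₖ+Yₖ₋₁) = (1/5)(0.0120+0.0000) + (1/5)(0.2230+0.0120) + (1/5)(0.4510+0.2230) + (1/5)(0.6960+0.4510) + (1/5)(1.0000+0.6960)
  = 0.0024 + 0.0470 + 0.1348 + 0.2294 + 0.3392 = 0.7528
G = 1 − 0.7528 = 0.2472

0.247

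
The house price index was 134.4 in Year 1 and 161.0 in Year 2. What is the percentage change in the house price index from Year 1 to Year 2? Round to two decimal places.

19.79%

Change = (161.0 − 134.4) / 134.4 × 100
       = 26.6 / 134.4 × 100 = 19.7917%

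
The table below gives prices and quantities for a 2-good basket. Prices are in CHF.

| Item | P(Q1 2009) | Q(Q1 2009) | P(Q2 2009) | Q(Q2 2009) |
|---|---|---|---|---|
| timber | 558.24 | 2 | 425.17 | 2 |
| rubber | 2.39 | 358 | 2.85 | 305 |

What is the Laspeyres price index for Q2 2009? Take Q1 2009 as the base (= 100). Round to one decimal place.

94.9

Laspeyres price index uses base-period quantities as weights.
ΣP(Q2 2009)·Q(Q1 2009) = 425.17×2 + 2.85×358 = 850.34 + 1020.3 = 1870.64
ΣP(Q1 2009)·Q(Q1 2009) = 558.24×2 + 2.39×358 = 1116.48 + 855.62 = 1972.1
Index = 1870.64 / 1972.1 × 100 = 94.8552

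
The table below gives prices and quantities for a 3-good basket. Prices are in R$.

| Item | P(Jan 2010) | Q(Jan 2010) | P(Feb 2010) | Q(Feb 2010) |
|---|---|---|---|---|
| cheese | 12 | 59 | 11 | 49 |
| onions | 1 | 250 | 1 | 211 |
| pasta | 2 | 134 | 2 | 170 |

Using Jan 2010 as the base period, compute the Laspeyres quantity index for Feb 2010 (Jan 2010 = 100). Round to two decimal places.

92.90

Laspeyres quantity index uses base-period prices as weights.
ΣP(Jan 2010)·Q(Feb 2010) = 12×49 + 1×211 + 2×170 = 588 + 211 + 340 = 1139
ΣP(Jan 2010)·Q(Jan 2010) = 12×59 + 1×250 + 2×134 = 708 + 250 + 268 = 1226
Index = 1139 / 1226 × 100 = 92.9038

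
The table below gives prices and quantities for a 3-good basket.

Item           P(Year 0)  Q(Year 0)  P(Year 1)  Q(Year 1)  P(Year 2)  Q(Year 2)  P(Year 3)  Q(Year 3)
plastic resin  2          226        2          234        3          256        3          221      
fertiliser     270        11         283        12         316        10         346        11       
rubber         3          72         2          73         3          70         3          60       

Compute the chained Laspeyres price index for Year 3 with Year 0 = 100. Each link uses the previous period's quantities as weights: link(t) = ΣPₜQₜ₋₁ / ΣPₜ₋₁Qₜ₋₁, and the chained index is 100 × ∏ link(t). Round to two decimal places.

Link Year 0→Year 1:
ΣP(Year 1)Q(Year 0) = 2×226 + 283×11 + 2×72 = 452 + 3113 + 144 = 3709
ΣP(Year 0)Q(Year 0) = 2×226 + 270×11 + 3×72 = 452 + 2970 + 216 = 3638
link = 3709/3638 = 1.019516
Link Year 1→Year 2:
ΣP(Year 2)Q(Year 1) = 3×234 + 316×12 + 3×73 = 702 + 3792 + 219 = 4713
ΣP(Year 1)Q(Year 1) = 2×234 + 283×12 + 2×73 = 468 + 3396 + 146 = 4010
link = 4713/4010 = 1.175312
Link Year 2→Year 3:
ΣP(Year 3)Q(Year 2) = 3×256 + 346×10 + 3×70 = 768 + 3460 + 210 = 4438
ΣP(Year 2)Q(Year 2) = 3×256 + 316×10 + 3×70 = 768 + 3160 + 210 = 4138
link = 4438/4138 = 1.072499
Chained index = 100 × 1.019516 × 1.175312 × 1.072499 = 128.5121

128.51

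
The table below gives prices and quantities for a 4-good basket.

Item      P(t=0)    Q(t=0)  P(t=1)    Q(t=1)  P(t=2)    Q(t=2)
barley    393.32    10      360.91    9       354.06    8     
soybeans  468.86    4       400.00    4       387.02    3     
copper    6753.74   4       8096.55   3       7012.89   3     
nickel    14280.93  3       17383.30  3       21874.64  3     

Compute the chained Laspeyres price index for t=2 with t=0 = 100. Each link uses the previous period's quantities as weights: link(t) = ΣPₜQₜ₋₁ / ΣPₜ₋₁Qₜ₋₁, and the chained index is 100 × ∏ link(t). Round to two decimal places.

133.36

Link t=0→t=1:
ΣP(t=1)Q(t=0) = 360.91×10 + 400.00×4 + 8096.55×4 + 17383.30×3 = 3609.1 + 1600 + 32386.2 + 52149.9 = 89745.2
ΣP(t=0)Q(t=0) = 393.32×10 + 468.86×4 + 6753.74×4 + 14280.93×3 = 3933.2 + 1875.44 + 27014.96 + 42842.79 = 75666.39
link = 89745.2/75666.39 = 1.186064
Link t=1→t=2:
ΣP(t=2)Q(t=1) = 354.06×9 + 387.02×4 + 7012.89×3 + 21874.64×3 = 3186.54 + 1548.08 + 21038.67 + 65623.92 = 91397.21
ΣP(t=1)Q(t=1) = 360.91×9 + 400.00×4 + 8096.55×3 + 17383.30×3 = 3248.19 + 1600 + 24289.65 + 52149.9 = 81287.74
link = 91397.21/81287.74 = 1.124366
Chained index = 100 × 1.186064 × 1.124366 = 133.3571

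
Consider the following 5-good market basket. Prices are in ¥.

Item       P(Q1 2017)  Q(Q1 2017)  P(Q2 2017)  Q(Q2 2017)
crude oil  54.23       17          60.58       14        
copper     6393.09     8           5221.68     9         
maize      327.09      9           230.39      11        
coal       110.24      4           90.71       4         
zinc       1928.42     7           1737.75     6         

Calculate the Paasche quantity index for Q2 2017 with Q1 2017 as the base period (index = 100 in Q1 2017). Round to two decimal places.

Paasche quantity index uses current-period prices as weights.
ΣP(Q2 2017)·Q(Q2 2017) = 60.58×14 + 5221.68×9 + 230.39×11 + 90.71×4 + 1737.75×6 = 848.12 + 46995.12 + 2534.29 + 362.84 + 10426.5 = 61166.87
ΣP(Q2 2017)·Q(Q1 2017) = 60.58×17 + 5221.68×8 + 230.39×9 + 90.71×4 + 1737.75×7 = 1029.86 + 41773.44 + 2073.51 + 362.84 + 12164.25 = 57403.9
Index = 61166.87 / 57403.9 × 100 = 106.5553

106.56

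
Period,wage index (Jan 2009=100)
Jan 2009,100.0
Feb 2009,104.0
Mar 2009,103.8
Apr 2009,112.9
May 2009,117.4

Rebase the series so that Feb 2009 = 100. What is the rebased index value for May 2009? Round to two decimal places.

112.88

Rebased(May 2009) = 117.4 / 104.0 × 100 = 112.8846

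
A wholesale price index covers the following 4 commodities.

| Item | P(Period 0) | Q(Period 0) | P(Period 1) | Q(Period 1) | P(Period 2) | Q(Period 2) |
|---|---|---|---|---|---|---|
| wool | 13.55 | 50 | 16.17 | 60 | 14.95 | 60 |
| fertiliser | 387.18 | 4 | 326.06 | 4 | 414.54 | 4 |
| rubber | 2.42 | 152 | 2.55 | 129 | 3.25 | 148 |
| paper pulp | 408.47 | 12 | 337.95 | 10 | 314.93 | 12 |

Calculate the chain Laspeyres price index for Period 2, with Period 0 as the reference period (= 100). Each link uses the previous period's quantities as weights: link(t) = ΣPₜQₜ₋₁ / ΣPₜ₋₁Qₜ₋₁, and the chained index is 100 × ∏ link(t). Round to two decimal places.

89.52

Link Period 0→Period 1:
ΣP(Period 1)Q(Period 0) = 16.17×50 + 326.06×4 + 2.55×152 + 337.95×12 = 808.5 + 1304.24 + 387.6 + 4055.4 = 6555.74
ΣP(Period 0)Q(Period 0) = 13.55×50 + 387.18×4 + 2.42×152 + 408.47×12 = 677.5 + 1548.72 + 367.84 + 4901.64 = 7495.7
link = 6555.74/7495.7 = 0.874600
Link Period 1→Period 2:
ΣP(Period 2)Q(Period 1) = 14.95×60 + 414.54×4 + 3.25×129 + 314.93×10 = 897 + 1658.16 + 419.25 + 3149.3 = 6123.71
ΣP(Period 1)Q(Period 1) = 16.17×60 + 326.06×4 + 2.55×129 + 337.95×10 = 970.2 + 1304.24 + 328.95 + 3379.5 = 5982.89
link = 6123.71/5982.89 = 1.023537
Chained index = 100 × 0.874600 × 1.023537 = 89.5186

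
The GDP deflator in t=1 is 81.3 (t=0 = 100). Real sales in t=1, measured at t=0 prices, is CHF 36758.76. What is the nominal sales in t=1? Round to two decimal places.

Nominal = Real × (Index/100) = 36758.76 × (81.3/100)
        = 36758.76 × 0.813 = 29884.8719

29884.87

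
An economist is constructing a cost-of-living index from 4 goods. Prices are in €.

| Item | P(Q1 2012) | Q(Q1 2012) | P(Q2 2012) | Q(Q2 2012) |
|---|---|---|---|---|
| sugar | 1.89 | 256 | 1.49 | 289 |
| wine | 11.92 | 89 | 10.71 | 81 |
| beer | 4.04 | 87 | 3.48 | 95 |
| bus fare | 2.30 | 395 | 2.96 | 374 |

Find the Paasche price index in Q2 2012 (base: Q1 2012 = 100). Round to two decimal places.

99.28

Paasche price index uses current-period quantities as weights.
ΣP(Q2 2012)·Q(Q2 2012) = 1.49×289 + 10.71×81 + 3.48×95 + 2.96×374 = 430.61 + 867.51 + 330.6 + 1107.04 = 2735.76
ΣP(Q1 2012)·Q(Q2 2012) = 1.89×289 + 11.92×81 + 4.04×95 + 2.30×374 = 546.21 + 965.52 + 383.8 + 860.2 = 2755.73
Index = 2735.76 / 2755.73 × 100 = 99.2753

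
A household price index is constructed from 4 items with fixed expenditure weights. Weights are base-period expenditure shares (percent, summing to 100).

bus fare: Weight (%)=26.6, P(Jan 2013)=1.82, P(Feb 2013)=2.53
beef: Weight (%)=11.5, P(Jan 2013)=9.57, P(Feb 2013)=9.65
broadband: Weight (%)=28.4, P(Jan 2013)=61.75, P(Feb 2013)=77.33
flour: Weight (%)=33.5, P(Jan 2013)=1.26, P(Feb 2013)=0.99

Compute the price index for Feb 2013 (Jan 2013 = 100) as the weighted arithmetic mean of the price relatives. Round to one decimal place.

110.5

bus fare: 26.6 × (2.53/1.82) = 26.6 × 1.390110 = 36.9769
beef: 11.5 × (9.65/9.57) = 11.5 × 1.008359 = 11.5961
broadband: 28.4 × (77.33/61.75) = 28.4 × 1.252308 = 35.5655
flour: 33.5 × (0.99/1.26) = 33.5 × 0.785714 = 26.3214
Index = Σ wᵢ·(p₁ᵢ/p₀ᵢ) = 36.9769 + 11.5961 + 35.5655 + 26.3214 = 110.4600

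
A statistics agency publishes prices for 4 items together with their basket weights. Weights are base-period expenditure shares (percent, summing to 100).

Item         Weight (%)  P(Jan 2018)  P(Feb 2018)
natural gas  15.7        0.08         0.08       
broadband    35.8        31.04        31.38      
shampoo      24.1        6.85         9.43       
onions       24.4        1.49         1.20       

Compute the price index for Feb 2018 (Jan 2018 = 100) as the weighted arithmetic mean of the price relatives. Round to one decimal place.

104.7

natural gas: 15.7 × (0.08/0.08) = 15.7 × 1.000000 = 15.7000
broadband: 35.8 × (31.38/31.04) = 35.8 × 1.010954 = 36.1921
shampoo: 24.1 × (9.43/6.85) = 24.1 × 1.376642 = 33.1771
onions: 24.4 × (1.20/1.49) = 24.4 × 0.805369 = 19.6510
Index = Σ wᵢ·(p₁ᵢ/p₀ᵢ) = 15.7000 + 36.1921 + 33.1771 + 19.6510 = 104.7202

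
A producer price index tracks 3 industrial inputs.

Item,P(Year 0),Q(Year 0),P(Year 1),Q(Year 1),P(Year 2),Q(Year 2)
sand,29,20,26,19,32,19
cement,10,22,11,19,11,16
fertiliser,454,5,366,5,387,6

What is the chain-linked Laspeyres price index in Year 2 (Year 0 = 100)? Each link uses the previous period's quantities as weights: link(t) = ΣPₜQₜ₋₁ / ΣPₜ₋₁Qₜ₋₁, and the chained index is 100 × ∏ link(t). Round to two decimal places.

91.73

Link Year 0→Year 1:
ΣP(Year 1)Q(Year 0) = 26×20 + 11×22 + 366×5 = 520 + 242 + 1830 = 2592
ΣP(Year 0)Q(Year 0) = 29×20 + 10×22 + 454×5 = 580 + 220 + 2270 = 3070
link = 2592/3070 = 0.844300
Link Year 1→Year 2:
ΣP(Year 2)Q(Year 1) = 32×19 + 11×19 + 387×5 = 608 + 209 + 1935 = 2752
ΣP(Year 1)Q(Year 1) = 26×19 + 11×19 + 366×5 = 494 + 209 + 1830 = 2533
link = 2752/2533 = 1.086459
Chained index = 100 × 0.844300 × 1.086459 = 91.7297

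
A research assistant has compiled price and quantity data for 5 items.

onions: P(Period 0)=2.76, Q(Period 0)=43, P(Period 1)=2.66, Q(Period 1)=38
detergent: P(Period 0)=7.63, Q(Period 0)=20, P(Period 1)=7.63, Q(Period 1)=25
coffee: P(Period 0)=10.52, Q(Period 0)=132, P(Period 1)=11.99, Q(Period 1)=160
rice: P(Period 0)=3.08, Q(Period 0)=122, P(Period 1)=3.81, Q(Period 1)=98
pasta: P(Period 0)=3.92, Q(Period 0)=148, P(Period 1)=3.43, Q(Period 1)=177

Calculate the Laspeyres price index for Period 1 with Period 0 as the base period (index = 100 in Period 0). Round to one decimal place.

107.9

Laspeyres price index uses base-period quantities as weights.
ΣP(Period 1)·Q(Period 0) = 2.66×43 + 7.63×20 + 11.99×132 + 3.81×122 + 3.43×148 = 114.38 + 152.6 + 1582.68 + 464.82 + 507.64 = 2822.12
ΣP(Period 0)·Q(Period 0) = 2.76×43 + 7.63×20 + 10.52×132 + 3.08×122 + 3.92×148 = 118.68 + 152.6 + 1388.64 + 375.76 + 580.16 = 2615.84
Index = 2822.12 / 2615.84 × 100 = 107.8858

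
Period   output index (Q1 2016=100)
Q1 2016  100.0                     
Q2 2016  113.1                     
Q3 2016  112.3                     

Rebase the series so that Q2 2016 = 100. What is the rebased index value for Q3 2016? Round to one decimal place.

99.3

Rebased(Q3 2016) = 112.3 / 113.1 × 100 = 99.2927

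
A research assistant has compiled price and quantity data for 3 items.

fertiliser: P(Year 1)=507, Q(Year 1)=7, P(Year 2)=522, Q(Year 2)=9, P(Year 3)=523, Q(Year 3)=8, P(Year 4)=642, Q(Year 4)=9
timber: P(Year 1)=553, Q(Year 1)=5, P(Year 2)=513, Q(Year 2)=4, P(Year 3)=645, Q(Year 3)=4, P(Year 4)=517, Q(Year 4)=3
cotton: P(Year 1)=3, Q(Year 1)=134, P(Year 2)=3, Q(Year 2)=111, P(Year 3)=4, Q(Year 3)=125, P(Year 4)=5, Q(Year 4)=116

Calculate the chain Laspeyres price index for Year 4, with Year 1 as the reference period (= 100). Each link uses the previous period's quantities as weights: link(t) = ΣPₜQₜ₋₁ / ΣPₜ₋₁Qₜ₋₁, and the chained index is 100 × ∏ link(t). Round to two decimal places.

Link Year 1→Year 2:
ΣP(Year 2)Q(Year 1) = 522×7 + 513×5 + 3×134 = 3654 + 2565 + 402 = 6621
ΣP(Year 1)Q(Year 1) = 507×7 + 553×5 + 3×134 = 3549 + 2765 + 402 = 6716
link = 6621/6716 = 0.985855
Link Year 2→Year 3:
ΣP(Year 3)Q(Year 2) = 523×9 + 645×4 + 4×111 = 4707 + 2580 + 444 = 7731
ΣP(Year 2)Q(Year 2) = 522×9 + 513×4 + 3×111 = 4698 + 2052 + 333 = 7083
link = 7731/7083 = 1.091487
Link Year 3→Year 4:
ΣP(Year 4)Q(Year 3) = 642×8 + 517×4 + 5×125 = 5136 + 2068 + 625 = 7829
ΣP(Year 3)Q(Year 3) = 523×8 + 645×4 + 4×125 = 4184 + 2580 + 500 = 7264
link = 7829/7264 = 1.077781
Chained index = 100 × 0.985855 × 1.091487 × 1.077781 = 115.9743

115.97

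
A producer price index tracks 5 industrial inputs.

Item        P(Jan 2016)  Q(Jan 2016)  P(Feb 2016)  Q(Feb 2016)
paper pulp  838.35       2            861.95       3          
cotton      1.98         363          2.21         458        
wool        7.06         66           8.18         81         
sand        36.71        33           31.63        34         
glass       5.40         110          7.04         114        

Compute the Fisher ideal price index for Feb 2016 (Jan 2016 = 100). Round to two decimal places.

104.73

Laspeyres component (base-period weights):
ΣP(Feb 2016)Q(Jan 2016) = 861.95×2 + 2.21×363 + 8.18×66 + 31.63×33 + 7.04×110 = 1723.9 + 802.23 + 539.88 + 1043.79 + 774.4 = 4884.2
ΣP(Jan 2016)Q(Jan 2016) = 838.35×2 + 1.98×363 + 7.06×66 + 36.71×33 + 5.40×110 = 1676.7 + 718.74 + 465.96 + 1211.43 + 594 = 4666.83
L = 4884.2 / 4666.83 × 100 = 104.6578
Paasche component (current-period weights):
ΣP(Feb 2016)Q(Feb 2016) = 861.95×3 + 2.21×458 + 8.18×81 + 31.63×34 + 7.04×114 = 2585.85 + 1012.18 + 662.58 + 1075.42 + 802.56 = 6138.59
ΣP(Jan 2016)Q(Feb 2016) = 838.35×3 + 1.98×458 + 7.06×81 + 36.71×34 + 5.40×114 = 2515.05 + 906.84 + 571.86 + 1248.14 + 615.6 = 5857.49
P = 6138.59 / 5857.49 × 100 = 104.7990
Fisher = √(L × P) = √(104.6578 × 104.7990) = 104.7284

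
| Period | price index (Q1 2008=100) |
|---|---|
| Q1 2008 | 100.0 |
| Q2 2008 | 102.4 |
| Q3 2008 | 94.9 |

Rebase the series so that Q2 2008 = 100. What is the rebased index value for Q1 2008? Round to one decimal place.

97.7

Rebased(Q1 2008) = 100.0 / 102.4 × 100 = 97.6562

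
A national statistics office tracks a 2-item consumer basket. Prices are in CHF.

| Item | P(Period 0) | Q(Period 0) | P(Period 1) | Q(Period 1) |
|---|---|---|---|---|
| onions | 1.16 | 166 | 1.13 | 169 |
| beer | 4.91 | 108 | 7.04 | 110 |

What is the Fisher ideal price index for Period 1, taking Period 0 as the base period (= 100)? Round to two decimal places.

131.14

Laspeyres component (base-period weights):
ΣP(Period 1)Q(Period 0) = 1.13×166 + 7.04×108 = 187.58 + 760.32 = 947.9
ΣP(Period 0)Q(Period 0) = 1.16×166 + 4.91×108 = 192.56 + 530.28 = 722.84
L = 947.9 / 722.84 × 100 = 131.1355
Paasche component (current-period weights):
ΣP(Period 1)Q(Period 1) = 1.13×169 + 7.04×110 = 190.97 + 774.4 = 965.37
ΣP(Period 0)Q(Period 1) = 1.16×169 + 4.91×110 = 196.04 + 540.1 = 736.14
P = 965.37 / 736.14 × 100 = 131.1395
Fisher = √(L × P) = √(131.1355 × 131.1395) = 131.1375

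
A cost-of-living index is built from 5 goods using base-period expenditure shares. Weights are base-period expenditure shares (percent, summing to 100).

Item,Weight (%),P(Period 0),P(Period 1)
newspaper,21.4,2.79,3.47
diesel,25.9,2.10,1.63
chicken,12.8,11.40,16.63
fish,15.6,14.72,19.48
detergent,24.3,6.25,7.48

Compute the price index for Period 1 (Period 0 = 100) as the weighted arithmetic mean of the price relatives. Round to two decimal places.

newspaper: 21.4 × (3.47/2.79) = 21.4 × 1.243728 = 26.6158
diesel: 25.9 × (1.63/2.10) = 25.9 × 0.776190 = 20.1033
chicken: 12.8 × (16.63/11.40) = 12.8 × 1.458772 = 18.6723
fish: 15.6 × (19.48/14.72) = 15.6 × 1.323370 = 20.6446
detergent: 24.3 × (7.48/6.25) = 24.3 × 1.196800 = 29.0822
Index = Σ wᵢ·(p₁ᵢ/p₀ᵢ) = 26.6158 + 20.1033 + 18.6723 + 20.6446 + 29.0822 = 115.1182

115.12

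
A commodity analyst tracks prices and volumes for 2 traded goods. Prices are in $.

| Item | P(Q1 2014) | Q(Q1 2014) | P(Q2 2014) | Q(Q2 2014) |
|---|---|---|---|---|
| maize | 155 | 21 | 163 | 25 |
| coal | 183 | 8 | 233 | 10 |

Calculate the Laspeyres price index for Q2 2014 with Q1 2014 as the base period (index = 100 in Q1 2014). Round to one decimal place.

Laspeyres price index uses base-period quantities as weights.
ΣP(Q2 2014)·Q(Q1 2014) = 163×21 + 233×8 = 3423 + 1864 = 5287
ΣP(Q1 2014)·Q(Q1 2014) = 155×21 + 183×8 = 3255 + 1464 = 4719
Index = 5287 / 4719 × 100 = 112.0364

112.0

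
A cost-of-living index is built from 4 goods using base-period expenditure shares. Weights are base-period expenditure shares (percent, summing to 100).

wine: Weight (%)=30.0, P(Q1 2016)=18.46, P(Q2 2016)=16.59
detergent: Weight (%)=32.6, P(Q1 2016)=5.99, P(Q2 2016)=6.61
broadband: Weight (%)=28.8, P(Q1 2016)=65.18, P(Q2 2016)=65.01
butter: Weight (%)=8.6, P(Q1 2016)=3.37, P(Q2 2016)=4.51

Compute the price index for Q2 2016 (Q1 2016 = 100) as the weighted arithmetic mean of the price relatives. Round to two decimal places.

103.17

wine: 30.0 × (16.59/18.46) = 30.0 × 0.898700 = 26.9610
detergent: 32.6 × (6.61/5.99) = 32.6 × 1.103506 = 35.9743
broadband: 28.8 × (65.01/65.18) = 28.8 × 0.997392 = 28.7249
butter: 8.6 × (4.51/3.37) = 8.6 × 1.338279 = 11.5092
Index = Σ wᵢ·(p₁ᵢ/p₀ᵢ) = 26.9610 + 35.9743 + 28.7249 + 11.5092 = 103.1694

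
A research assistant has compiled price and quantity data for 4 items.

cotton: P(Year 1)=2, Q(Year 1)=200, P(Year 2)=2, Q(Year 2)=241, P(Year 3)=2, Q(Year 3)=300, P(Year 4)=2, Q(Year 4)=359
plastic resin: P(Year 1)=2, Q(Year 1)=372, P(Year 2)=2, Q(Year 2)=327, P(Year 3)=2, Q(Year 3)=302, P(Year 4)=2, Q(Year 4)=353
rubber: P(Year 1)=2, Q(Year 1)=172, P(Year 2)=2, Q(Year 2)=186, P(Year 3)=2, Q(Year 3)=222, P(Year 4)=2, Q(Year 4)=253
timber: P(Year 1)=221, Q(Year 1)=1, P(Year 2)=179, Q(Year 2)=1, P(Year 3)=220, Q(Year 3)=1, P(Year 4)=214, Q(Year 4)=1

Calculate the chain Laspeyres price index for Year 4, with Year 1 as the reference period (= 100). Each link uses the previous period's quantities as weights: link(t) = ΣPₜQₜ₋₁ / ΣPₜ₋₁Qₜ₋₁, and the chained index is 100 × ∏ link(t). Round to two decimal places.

Link Year 1→Year 2:
ΣP(Year 2)Q(Year 1) = 2×200 + 2×372 + 2×172 + 179×1 = 400 + 744 + 344 + 179 = 1667
ΣP(Year 1)Q(Year 1) = 2×200 + 2×372 + 2×172 + 221×1 = 400 + 744 + 344 + 221 = 1709
link = 1667/1709 = 0.975424
Link Year 2→Year 3:
ΣP(Year 3)Q(Year 2) = 2×241 + 2×327 + 2×186 + 220×1 = 482 + 654 + 372 + 220 = 1728
ΣP(Year 2)Q(Year 2) = 2×241 + 2×327 + 2×186 + 179×1 = 482 + 654 + 372 + 179 = 1687
link = 1728/1687 = 1.024303
Link Year 3→Year 4:
ΣP(Year 4)Q(Year 3) = 2×300 + 2×302 + 2×222 + 214×1 = 600 + 604 + 444 + 214 = 1862
ΣP(Year 3)Q(Year 3) = 2×300 + 2×302 + 2×222 + 220×1 = 600 + 604 + 444 + 220 = 1868
link = 1862/1868 = 0.996788
Chained index = 100 × 0.975424 × 1.024303 × 0.996788 = 99.5921

99.59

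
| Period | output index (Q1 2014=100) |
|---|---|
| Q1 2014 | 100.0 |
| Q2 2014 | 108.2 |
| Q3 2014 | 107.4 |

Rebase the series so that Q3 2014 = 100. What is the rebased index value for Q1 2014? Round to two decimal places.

93.11

Rebased(Q1 2014) = 100.0 / 107.4 × 100 = 93.1099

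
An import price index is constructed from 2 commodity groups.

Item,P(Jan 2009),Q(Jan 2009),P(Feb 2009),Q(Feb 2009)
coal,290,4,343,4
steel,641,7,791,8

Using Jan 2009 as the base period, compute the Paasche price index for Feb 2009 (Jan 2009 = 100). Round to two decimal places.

Paasche price index uses current-period quantities as weights.
ΣP(Feb 2009)·Q(Feb 2009) = 343×4 + 791×8 = 1372 + 6328 = 7700
ΣP(Jan 2009)·Q(Feb 2009) = 290×4 + 641×8 = 1160 + 5128 = 6288
Index = 7700 / 6288 × 100 = 122.4555

122.46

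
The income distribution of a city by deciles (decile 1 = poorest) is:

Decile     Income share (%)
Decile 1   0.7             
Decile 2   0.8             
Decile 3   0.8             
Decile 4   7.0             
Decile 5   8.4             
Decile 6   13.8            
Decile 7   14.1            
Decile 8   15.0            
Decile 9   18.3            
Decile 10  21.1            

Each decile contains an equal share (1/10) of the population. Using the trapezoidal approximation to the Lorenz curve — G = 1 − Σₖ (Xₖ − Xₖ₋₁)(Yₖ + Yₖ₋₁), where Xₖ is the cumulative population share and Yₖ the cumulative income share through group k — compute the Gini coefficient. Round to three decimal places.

0.404

Cumulative income shares Yₖ: 0.0070, 0.0150, 0.0230, 0.0930, 0.1770, 0.3150, 0.4560, 0.6060, 0.7890, 1.0000
Σ (Xₖ−Xₖ₋₁)(Yₖ+Yₖ₋₁) = (1/10)(0.0070+0.0000) + (1/10)(0.0150+0.0070) + (1/10)(0.0230+0.0150) + (1/10)(0.0930+0.0230) + (1/10)(0.1770+0.0930) + (1/10)(0.3150+0.1770) + (1/10)(0.4560+0.3150) + (1/10)(0.6060+0.4560) + (1/10)(0.7890+0.6060) + (1/10)(1.0000+0.7890)
  = 0.0007 + 0.0022 + 0.0038 + 0.0116 + 0.0270 + 0.0492 + 0.0771 + 0.1062 + 0.1395 + 0.1789 = 0.5962
G = 1 − 0.5962 = 0.4038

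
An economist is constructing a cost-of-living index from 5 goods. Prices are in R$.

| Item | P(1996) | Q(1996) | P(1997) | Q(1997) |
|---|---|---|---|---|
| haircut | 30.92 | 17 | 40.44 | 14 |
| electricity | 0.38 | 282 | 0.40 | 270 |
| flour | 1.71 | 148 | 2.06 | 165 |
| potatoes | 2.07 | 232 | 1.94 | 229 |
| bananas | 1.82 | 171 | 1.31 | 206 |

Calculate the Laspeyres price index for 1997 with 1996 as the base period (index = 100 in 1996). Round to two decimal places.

106.08

Laspeyres price index uses base-period quantities as weights.
ΣP(1997)·Q(1996) = 40.44×17 + 0.40×282 + 2.06×148 + 1.94×232 + 1.31×171 = 687.48 + 112.8 + 304.88 + 450.08 + 224.01 = 1779.25
ΣP(1996)·Q(1996) = 30.92×17 + 0.38×282 + 1.71×148 + 2.07×232 + 1.82×171 = 525.64 + 107.16 + 253.08 + 480.24 + 311.22 = 1677.34
Index = 1779.25 / 1677.34 × 100 = 106.0757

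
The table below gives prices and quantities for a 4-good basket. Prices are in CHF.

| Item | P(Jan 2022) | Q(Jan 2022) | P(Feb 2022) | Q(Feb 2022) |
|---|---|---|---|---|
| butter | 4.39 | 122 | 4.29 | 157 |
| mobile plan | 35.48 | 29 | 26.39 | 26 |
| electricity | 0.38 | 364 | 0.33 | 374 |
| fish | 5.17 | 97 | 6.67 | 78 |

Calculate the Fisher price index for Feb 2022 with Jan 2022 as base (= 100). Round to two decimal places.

93.07

Laspeyres component (base-period weights):
ΣP(Feb 2022)Q(Jan 2022) = 4.29×122 + 26.39×29 + 0.33×364 + 6.67×97 = 523.38 + 765.31 + 120.12 + 646.99 = 2055.8
ΣP(Jan 2022)Q(Jan 2022) = 4.39×122 + 35.48×29 + 0.38×364 + 5.17×97 = 535.58 + 1028.92 + 138.32 + 501.49 = 2204.31
L = 2055.8 / 2204.31 × 100 = 93.2627
Paasche component (current-period weights):
ΣP(Feb 2022)Q(Feb 2022) = 4.29×157 + 26.39×26 + 0.33×374 + 6.67×78 = 673.53 + 686.14 + 123.42 + 520.26 = 2003.35
ΣP(Jan 2022)Q(Feb 2022) = 4.39×157 + 35.48×26 + 0.38×374 + 5.17×78 = 689.23 + 922.48 + 142.12 + 403.26 = 2157.09
P = 2003.35 / 2157.09 × 100 = 92.8728
Fisher = √(L × P) = √(93.2627 × 92.8728) = 93.0676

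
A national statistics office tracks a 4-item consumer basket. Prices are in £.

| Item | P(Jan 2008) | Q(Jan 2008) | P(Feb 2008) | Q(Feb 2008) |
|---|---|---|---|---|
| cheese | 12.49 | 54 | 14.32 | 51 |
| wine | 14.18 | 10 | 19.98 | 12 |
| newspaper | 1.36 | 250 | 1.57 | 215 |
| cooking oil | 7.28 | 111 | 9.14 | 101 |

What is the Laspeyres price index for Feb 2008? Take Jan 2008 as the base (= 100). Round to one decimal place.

121.2

Laspeyres price index uses base-period quantities as weights.
ΣP(Feb 2008)·Q(Jan 2008) = 14.32×54 + 19.98×10 + 1.57×250 + 9.14×111 = 773.28 + 199.8 + 392.5 + 1014.54 = 2380.12
ΣP(Jan 2008)·Q(Jan 2008) = 12.49×54 + 14.18×10 + 1.36×250 + 7.28×111 = 674.46 + 141.8 + 340 + 808.08 = 1964.34
Index = 2380.12 / 1964.34 × 100 = 121.1664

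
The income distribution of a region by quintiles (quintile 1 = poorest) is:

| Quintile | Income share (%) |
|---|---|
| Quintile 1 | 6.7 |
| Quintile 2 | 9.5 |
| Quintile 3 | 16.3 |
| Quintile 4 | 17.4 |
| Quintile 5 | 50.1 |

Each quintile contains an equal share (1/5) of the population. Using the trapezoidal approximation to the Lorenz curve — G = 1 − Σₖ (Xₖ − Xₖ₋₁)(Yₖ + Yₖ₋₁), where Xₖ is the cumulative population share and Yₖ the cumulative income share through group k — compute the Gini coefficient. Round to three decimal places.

Cumulative income shares Yₖ: 0.0670, 0.1620, 0.3250, 0.4990, 1.0000
Σ (Xₖ−Xₖ₋₁)(Yₖ+Yₖ₋₁) = (1/5)(0.0670+0.0000) + (1/5)(0.1620+0.0670) + (1/5)(0.3250+0.1620) + (1/5)(0.4990+0.3250) + (1/5)(1.0000+0.4990)
  = 0.0134 + 0.0458 + 0.0974 + 0.1648 + 0.2998 = 0.6212
G = 1 − 0.6212 = 0.3788

0.379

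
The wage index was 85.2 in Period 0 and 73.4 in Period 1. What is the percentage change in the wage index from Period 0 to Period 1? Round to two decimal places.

Change = (73.4 − 85.2) / 85.2 × 100
       = -11.8 / 85.2 × 100 = -13.8498%

-13.85%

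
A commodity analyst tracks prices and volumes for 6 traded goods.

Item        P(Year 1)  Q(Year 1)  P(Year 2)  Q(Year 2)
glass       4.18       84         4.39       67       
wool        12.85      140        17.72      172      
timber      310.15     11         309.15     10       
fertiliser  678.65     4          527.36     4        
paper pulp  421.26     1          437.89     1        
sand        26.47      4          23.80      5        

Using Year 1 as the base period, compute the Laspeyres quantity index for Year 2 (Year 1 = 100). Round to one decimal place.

Laspeyres quantity index uses base-period prices as weights.
ΣP(Year 1)·Q(Year 2) = 4.18×67 + 12.85×172 + 310.15×10 + 678.65×4 + 421.26×1 + 26.47×5 = 280.06 + 2210.2 + 3101.5 + 2714.6 + 421.26 + 132.35 = 8859.97
ΣP(Year 1)·Q(Year 1) = 4.18×84 + 12.85×140 + 310.15×11 + 678.65×4 + 421.26×1 + 26.47×4 = 351.12 + 1799 + 3411.65 + 2714.6 + 421.26 + 105.88 = 8803.51
Index = 8859.97 / 8803.51 × 100 = 100.6413

100.6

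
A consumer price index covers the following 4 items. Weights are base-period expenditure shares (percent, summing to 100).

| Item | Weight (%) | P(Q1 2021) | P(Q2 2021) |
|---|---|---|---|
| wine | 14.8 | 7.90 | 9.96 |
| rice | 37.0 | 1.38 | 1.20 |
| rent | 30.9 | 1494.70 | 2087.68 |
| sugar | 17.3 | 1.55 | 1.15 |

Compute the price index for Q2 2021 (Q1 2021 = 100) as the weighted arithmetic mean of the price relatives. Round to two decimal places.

wine: 14.8 × (9.96/7.90) = 14.8 × 1.260759 = 18.6592
rice: 37.0 × (1.20/1.38) = 37.0 × 0.869565 = 32.1739
rent: 30.9 × (2087.68/1494.70) = 30.9 × 1.396722 = 43.1587
sugar: 17.3 × (1.15/1.55) = 17.3 × 0.741935 = 12.8355
Index = Σ wᵢ·(p₁ᵢ/p₀ᵢ) = 18.6592 + 32.1739 + 43.1587 + 12.8355 = 106.8273

106.83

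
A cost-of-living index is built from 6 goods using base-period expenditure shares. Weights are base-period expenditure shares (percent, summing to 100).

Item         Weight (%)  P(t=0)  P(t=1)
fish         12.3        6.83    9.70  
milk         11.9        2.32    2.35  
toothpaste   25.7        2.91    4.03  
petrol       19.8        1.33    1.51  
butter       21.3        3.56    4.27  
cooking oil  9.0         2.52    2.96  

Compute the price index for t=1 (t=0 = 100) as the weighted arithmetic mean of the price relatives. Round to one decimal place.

123.7

fish: 12.3 × (9.70/6.83) = 12.3 × 1.420205 = 17.4685
milk: 11.9 × (2.35/2.32) = 11.9 × 1.012931 = 12.0539
toothpaste: 25.7 × (4.03/2.91) = 25.7 × 1.384880 = 35.5914
petrol: 19.8 × (1.51/1.33) = 19.8 × 1.135338 = 22.4797
butter: 21.3 × (4.27/3.56) = 21.3 × 1.199438 = 25.5480
cooking oil: 9.0 × (2.96/2.52) = 9.0 × 1.174603 = 10.5714
Index = Σ wᵢ·(p₁ᵢ/p₀ᵢ) = 17.4685 + 12.0539 + 35.5914 + 22.4797 + 25.5480 + 10.5714 = 123.7130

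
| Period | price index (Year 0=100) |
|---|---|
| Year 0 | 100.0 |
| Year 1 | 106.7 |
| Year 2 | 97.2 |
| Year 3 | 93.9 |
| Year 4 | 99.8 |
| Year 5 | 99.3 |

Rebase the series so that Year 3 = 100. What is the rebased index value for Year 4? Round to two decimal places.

Rebased(Year 4) = 99.8 / 93.9 × 100 = 106.2833

106.28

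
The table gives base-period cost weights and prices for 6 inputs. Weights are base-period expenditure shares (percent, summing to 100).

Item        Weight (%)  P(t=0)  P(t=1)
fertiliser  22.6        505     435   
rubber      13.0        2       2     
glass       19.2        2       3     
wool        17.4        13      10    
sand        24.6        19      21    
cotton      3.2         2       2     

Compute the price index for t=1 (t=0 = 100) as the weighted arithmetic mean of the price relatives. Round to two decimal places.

fertiliser: 22.6 × (435/505) = 22.6 × 0.861386 = 19.4673
rubber: 13.0 × (2/2) = 13.0 × 1.000000 = 13.0000
glass: 19.2 × (3/2) = 19.2 × 1.500000 = 28.8000
wool: 17.4 × (10/13) = 17.4 × 0.769231 = 13.3846
sand: 24.6 × (21/19) = 24.6 × 1.105263 = 27.1895
cotton: 3.2 × (2/2) = 3.2 × 1.000000 = 3.2000
Index = Σ wᵢ·(p₁ᵢ/p₀ᵢ) = 19.4673 + 13.0000 + 28.8000 + 13.3846 + 27.1895 + 3.2000 = 105.0414

105.04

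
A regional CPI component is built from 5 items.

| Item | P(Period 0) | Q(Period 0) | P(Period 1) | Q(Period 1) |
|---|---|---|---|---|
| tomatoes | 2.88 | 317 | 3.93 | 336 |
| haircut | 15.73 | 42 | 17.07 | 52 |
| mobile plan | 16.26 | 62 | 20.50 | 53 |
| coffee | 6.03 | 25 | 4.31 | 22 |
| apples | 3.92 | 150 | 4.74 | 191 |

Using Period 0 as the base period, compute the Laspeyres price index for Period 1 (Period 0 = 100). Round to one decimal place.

122.0

Laspeyres price index uses base-period quantities as weights.
ΣP(Period 1)·Q(Period 0) = 3.93×317 + 17.07×42 + 20.50×62 + 4.31×25 + 4.74×150 = 1245.81 + 716.94 + 1271 + 107.75 + 711 = 4052.5
ΣP(Period 0)·Q(Period 0) = 2.88×317 + 15.73×42 + 16.26×62 + 6.03×25 + 3.92×150 = 912.96 + 660.66 + 1008.12 + 150.75 + 588 = 3320.49
Index = 4052.5 / 3320.49 × 100 = 122.0452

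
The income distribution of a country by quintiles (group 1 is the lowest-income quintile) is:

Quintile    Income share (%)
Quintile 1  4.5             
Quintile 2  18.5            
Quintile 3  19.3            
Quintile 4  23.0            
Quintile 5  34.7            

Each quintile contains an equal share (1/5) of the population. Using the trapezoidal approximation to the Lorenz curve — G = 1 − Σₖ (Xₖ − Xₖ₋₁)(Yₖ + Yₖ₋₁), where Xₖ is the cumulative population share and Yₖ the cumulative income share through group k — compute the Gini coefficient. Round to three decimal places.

0.260

Cumulative income shares Yₖ: 0.0450, 0.2300, 0.4230, 0.6530, 1.0000
Σ (Xₖ−Xₖ₋₁)(Yₖ+Yₖ₋₁) = (1/5)(0.0450+0.0000) + (1/5)(0.2300+0.0450) + (1/5)(0.4230+0.2300) + (1/5)(0.6530+0.4230) + (1/5)(1.0000+0.6530)
  = 0.0090 + 0.0550 + 0.1306 + 0.2152 + 0.3306 = 0.7404
G = 1 − 0.7404 = 0.2596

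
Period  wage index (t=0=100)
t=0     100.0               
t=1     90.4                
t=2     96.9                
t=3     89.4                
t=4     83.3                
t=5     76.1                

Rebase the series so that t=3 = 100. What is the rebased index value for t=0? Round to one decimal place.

111.9

Rebased(t=0) = 100.0 / 89.4 × 100 = 111.8568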